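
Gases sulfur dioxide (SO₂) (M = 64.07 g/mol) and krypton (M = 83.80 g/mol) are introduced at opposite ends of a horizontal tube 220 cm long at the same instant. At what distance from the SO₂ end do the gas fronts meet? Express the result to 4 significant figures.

In equal time, each gas travels a distance ∝ its rate ∝ 1/√M, so d_SO₂/d_Kr = √(M_Kr/M_SO₂) = √(83.80/64.07) = 1.144.
With d_SO₂ + d_Kr = 220 cm, d_Kr = 220/(1 + 1.144) = 102.6 cm.
d_SO₂ = 220 − 102.6 = 117.4 cm.

117.4 cm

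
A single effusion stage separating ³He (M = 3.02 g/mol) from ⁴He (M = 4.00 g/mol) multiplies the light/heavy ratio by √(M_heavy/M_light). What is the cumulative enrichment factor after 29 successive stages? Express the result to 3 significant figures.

Each stage multiplies the ratio by α = √(4.00/3.02), so after 29 stages the overall factor is α^29 = (4.00/3.02)^(29/2).
= 1.32450^(29/2) = 58.9.

58.9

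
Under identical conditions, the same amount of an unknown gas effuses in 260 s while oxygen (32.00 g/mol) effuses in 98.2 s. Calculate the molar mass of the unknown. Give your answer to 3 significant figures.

224 g/mol

Using Graham's law: t_X/t_O₂ = √(M_X/M_O₂).
260/98.2 = 2.648 = √(M_X/32.00)
M_X = 32.00 × 2.648² = 32.00 × 7.010 = 224 g/mol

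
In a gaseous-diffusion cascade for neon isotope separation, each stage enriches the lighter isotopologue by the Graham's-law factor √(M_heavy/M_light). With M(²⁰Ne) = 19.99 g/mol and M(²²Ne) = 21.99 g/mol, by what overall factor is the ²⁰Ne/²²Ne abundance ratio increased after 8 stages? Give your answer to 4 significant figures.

Overall factor = α^8 with α = √(21.99/19.99), i.e. (21.99/19.99)^(8/2).
= 1.10005^4 = 1.464.

1.464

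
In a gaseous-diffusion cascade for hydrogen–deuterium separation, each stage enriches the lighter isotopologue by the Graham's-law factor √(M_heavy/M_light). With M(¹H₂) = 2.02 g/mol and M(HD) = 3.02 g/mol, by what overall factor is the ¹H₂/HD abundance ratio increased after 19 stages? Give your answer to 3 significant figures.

Each stage multiplies the ratio by α = √(3.02/2.02), so after 19 stages the overall factor is α^19 = (3.02/2.02)^(19/2).
= 1.49505^(19/2) = 45.6.

45.6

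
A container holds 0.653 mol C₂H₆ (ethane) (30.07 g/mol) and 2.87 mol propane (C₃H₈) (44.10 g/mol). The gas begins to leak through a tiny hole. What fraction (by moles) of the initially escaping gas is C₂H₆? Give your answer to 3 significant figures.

0.216

Rate_i ∝ x_i/√M_i (Graham's law weighted by mole fraction), so the effusate composition follows n_i/√M_i.
So x_C₂H₆ in the escaping gas = (n_C₂H₆/√M_C₂H₆) / Σ(n_i/√M_i)
= (0.653/√30.07) / (0.653/√30.07 + 2.87/√44.10) = 0.1191/(0.1191 + 0.4322) = 0.216.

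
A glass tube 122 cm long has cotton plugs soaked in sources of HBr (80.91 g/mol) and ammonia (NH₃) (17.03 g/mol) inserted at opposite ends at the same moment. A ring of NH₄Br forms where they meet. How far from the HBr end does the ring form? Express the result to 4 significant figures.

38.37 cm

The fronts meet when d_HBr + d_NH₃ = L with d_HBr/d_NH₃ = √(M_NH₃/M_HBr) (Graham's law). Here √(M_NH₃/M_HBr) = √(17.03/80.91) = 0.4588.
With d_HBr + d_NH₃ = 122 cm, d_NH₃ = 122/(1 + 0.4588) = 83.63 cm.
d_HBr = 122 − 83.63 = 38.37 cm.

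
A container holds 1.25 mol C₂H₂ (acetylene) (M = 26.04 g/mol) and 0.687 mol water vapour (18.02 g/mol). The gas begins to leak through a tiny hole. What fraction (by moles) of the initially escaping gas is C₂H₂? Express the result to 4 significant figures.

The effusion rate of species i is ∝ p_i/√M_i ∝ n_i/√M_i.
Mole fraction of C₂H₂ in the effusate = (n_C₂H₂/√M_C₂H₂) / (n_C₂H₂/√M_C₂H₂ + n_H₂O/√M_H₂O)
= (1.25/√26.04) / (1.25/√26.04 + 0.687/√18.02) = 0.2450/(0.2450 + 0.1618) = 0.6022.

0.6022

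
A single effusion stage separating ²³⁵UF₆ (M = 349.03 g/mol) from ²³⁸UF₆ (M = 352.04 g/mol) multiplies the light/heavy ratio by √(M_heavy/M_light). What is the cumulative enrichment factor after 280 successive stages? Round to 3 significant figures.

3.33

Each stage multiplies the ratio by α = √(352.04/349.03), so after 280 stages the overall factor is α^280 = (352.04/349.03)^(280/2).
= 1.00862^140 = 3.33.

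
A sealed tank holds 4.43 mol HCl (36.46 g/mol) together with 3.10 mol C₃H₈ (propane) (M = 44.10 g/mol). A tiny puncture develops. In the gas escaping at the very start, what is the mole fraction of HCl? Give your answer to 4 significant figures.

0.6111

The effusion rate of species i is ∝ p_i/√M_i ∝ n_i/√M_i.
x_HCl(eff) = (n_HCl/√M_HCl) / (n_HCl/√M_HCl + n_C₃H₈/√M_C₃H₈)
= (4.43/√36.46) / (4.43/√36.46 + 3.10/√44.10) = 0.7337/(0.7337 + 0.4668) = 0.6111.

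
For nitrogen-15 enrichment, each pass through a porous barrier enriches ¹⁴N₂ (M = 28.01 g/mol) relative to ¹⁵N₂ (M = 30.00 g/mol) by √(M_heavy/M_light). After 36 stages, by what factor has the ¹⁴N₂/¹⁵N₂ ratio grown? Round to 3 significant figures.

3.44

The single-stage factor is √(M_heavy/M_light), so 36 stages give [√(30.00/28.01)]^36 = (30.00/28.01)^(36/2).
= 1.07105^18 = 3.44.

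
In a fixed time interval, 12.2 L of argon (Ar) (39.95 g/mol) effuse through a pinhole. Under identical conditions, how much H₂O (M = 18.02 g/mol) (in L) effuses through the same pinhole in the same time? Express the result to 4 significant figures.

18.17 L

Using Graham's law: rate_H₂O/rate_Ar = √(M_Ar/M_H₂O) = √(39.95/18.02) = √2.217 = 1.489.
So the volume for H₂O is 12.2 × 1.489 = 18.17 L.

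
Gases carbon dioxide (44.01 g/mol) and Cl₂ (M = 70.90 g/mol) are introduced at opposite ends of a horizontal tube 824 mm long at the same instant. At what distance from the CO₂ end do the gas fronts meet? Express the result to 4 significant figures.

460.9 mm

In equal time, each gas travels a distance ∝ its rate ∝ 1/√M, so d_CO₂/d_Cl₂ = √(M_Cl₂/M_CO₂) = √(70.90/44.01) = 1.269.
With d_CO₂ + d_Cl₂ = 824 mm, d_Cl₂ = 824/(1 + 1.269) = 363.1 mm.
d_CO₂ = 824 − 363.1 = 460.9 mm.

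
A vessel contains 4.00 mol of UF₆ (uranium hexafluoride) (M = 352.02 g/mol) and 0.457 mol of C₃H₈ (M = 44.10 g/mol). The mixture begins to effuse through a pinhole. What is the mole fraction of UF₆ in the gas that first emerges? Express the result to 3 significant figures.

0.756

Rate_i ∝ x_i/√M_i (Graham's law weighted by mole fraction), so the effusate composition follows n_i/√M_i.
Mole fraction of UF₆ in the effusate = (n_UF₆/√M_UF₆) / (n_UF₆/√M_UF₆ + n_C₃H₈/√M_C₃H₈)
= (4.00/√352.02) / (4.00/√352.02 + 0.457/√44.10) = 0.2132/(0.2132 + 0.06882) = 0.756.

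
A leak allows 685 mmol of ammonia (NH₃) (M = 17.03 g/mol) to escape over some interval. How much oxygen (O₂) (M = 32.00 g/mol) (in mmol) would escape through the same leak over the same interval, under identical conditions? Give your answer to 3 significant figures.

500 mmol

Using Graham's law: rate_O₂/rate_NH₃ = √(M_NH₃/M_O₂) = √(17.03/32.00) = √0.5322 = 0.7295.
So the amount for O₂ is 685 × 0.7295 = 500 mmol.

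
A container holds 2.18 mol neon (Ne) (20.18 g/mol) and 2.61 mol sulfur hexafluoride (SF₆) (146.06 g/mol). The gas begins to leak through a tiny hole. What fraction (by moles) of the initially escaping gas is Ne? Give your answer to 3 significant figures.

Effusion rate of each component ∝ n_i/√M_i (partial pressure × 1/√M).
Mole fraction of Ne in the effusate = (n_Ne/√M_Ne) / (n_Ne/√M_Ne + n_SF₆/√M_SF₆)
= (2.18/√20.18) / (2.18/√20.18 + 2.61/√146.06) = 0.4853/(0.4853 + 0.2160) = 0.692.

0.692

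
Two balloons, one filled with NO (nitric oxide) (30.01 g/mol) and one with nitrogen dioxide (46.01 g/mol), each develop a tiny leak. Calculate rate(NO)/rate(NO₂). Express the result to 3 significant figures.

Since effusion rate ∝ 1/√M, rate_NO/rate_NO₂ = √(M_NO₂/M_NO) = √(46.01/30.01) = √1.533 = 1.24.

1.24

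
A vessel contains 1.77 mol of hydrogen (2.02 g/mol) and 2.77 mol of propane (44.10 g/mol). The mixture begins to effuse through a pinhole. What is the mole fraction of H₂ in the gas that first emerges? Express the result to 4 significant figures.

Rate_i ∝ x_i/√M_i (Graham's law weighted by mole fraction), so the effusate composition follows n_i/√M_i.
So x_H₂ in the escaping gas = (n_H₂/√M_H₂) / Σ(n_i/√M_i)
= (1.77/√2.02) / (1.77/√2.02 + 2.77/√44.10) = 1.245/(1.245 + 0.4171) = 0.7491.

0.7491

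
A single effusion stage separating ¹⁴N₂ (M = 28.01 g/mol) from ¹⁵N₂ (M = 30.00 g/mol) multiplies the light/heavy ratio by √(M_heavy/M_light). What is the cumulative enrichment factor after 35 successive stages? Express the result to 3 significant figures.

3.32

The single-stage factor is √(M_heavy/M_light), so 35 stages give [√(30.00/28.01)]^35 = (30.00/28.01)^(35/2).
= 1.07105^(35/2) = 3.32.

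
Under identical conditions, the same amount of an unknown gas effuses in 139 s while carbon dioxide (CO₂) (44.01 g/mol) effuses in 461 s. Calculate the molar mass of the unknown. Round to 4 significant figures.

Since effusion rate ∝ 1/√M, t_X/t_CO₂ = √(M_X/M_CO₂).
139/461 = 0.3015 = √(M_X/44.01)
M_X = 44.01 × 0.3015² = 44.01 × 0.09091 = 4.001 g/mol

4.001 g/mol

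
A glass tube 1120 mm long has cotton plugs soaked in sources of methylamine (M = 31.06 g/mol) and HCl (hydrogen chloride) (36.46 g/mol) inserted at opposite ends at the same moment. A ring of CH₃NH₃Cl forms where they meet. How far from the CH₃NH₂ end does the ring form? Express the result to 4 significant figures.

Distances travelled in equal time are proportional to diffusion rates, so d_CH₃NH₂/d_HCl = √(M_HCl/M_CH₃NH₂) = √(36.46/31.06) = 1.083.
With d_CH₃NH₂ + d_HCl = 1120 mm, d_HCl = 1120/(1 + 1.083) = 537.6 mm.
d_CH₃NH₂ = 1120 − 537.6 = 582.4 mm.

582.4 mm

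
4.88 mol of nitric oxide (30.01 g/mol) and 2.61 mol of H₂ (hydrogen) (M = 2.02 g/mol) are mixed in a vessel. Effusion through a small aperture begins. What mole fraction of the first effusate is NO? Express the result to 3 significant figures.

Rate_i ∝ x_i/√M_i (Graham's law weighted by mole fraction), so the effusate composition follows n_i/√M_i.
Mole fraction of NO in the effusate = (n_NO/√M_NO) / (n_NO/√M_NO + n_H₂/√M_H₂)
= (4.88/√30.01) / (4.88/√30.01 + 2.61/√2.02) = 0.8908/(0.8908 + 1.836) = 0.327.

0.327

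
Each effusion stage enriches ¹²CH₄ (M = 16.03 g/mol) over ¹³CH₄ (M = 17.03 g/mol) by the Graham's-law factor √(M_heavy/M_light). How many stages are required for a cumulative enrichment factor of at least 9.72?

Single-stage factor α = √(17.03/16.03), so ln α = ½ ln(1.06238) = 0.03026.
Need α^N ≥ 9.72 ⇒ N ≥ ln(9.72) / ln α = 2.274 / 0.03026 = 75.16.
Rounding up, N = 76 stages.

76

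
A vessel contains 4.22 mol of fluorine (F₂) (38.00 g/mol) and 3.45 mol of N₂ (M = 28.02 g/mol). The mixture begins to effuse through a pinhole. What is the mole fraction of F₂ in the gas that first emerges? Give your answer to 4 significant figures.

Each component's effusion rate ∝ (its partial pressure)·(1/√M) ∝ n_i/√M_i.
So x_F₂ in the escaping gas = (n_F₂/√M_F₂) / Σ(n_i/√M_i)
= (4.22/√38.00) / (4.22/√38.00 + 3.45/√28.02) = 0.6846/(0.6846 + 0.6518) = 0.5123.

0.5123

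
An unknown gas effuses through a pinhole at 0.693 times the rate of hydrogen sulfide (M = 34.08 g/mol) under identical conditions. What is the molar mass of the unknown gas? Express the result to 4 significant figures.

70.96 g/mol

By Graham's law, rate_X/rate_H₂S = √(M_H₂S/M_X).
0.693 = √(34.08/M_X)
M_X = 34.08 / 0.693² = 34.08 / 0.4802 = 70.96 g/mol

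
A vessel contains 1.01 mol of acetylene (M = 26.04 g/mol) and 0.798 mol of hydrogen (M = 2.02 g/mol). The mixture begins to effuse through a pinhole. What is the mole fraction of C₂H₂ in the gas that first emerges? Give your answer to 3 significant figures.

The effusion rate of species i is ∝ p_i/√M_i ∝ n_i/√M_i.
Mole fraction of C₂H₂ in the effusate = (n_C₂H₂/√M_C₂H₂) / (n_C₂H₂/√M_C₂H₂ + n_H₂/√M_H₂)
= (1.01/√26.04) / (1.01/√26.04 + 0.798/√2.02) = 0.1979/(0.1979 + 0.5615) = 0.261.

0.261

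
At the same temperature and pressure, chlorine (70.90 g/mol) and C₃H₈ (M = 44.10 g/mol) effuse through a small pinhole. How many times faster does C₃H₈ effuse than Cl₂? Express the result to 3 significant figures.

Using Graham's law: rate_C₃H₈/rate_Cl₂ = √(M_Cl₂/M_C₃H₈) = √(70.90/44.10) = √1.608 = 1.27.

1.27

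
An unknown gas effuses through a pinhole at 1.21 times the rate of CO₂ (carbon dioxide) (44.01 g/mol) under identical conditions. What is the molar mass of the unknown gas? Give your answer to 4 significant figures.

Since effusion rate ∝ 1/√M, rate_X/rate_CO₂ = √(M_CO₂/M_X).
1.21 = √(44.01/M_X)
M_X = 44.01 / 1.21² = 44.01 / 1.464 = 30.06 g/mol

30.06 g/mol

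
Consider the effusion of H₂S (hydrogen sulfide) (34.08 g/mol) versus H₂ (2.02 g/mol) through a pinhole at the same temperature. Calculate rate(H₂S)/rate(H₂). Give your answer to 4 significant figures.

From Graham's law, rate_H₂S/rate_H₂ = √(M_H₂/M_H₂S) = √(2.02/34.08) = √0.05927 = 0.2435.

0.2435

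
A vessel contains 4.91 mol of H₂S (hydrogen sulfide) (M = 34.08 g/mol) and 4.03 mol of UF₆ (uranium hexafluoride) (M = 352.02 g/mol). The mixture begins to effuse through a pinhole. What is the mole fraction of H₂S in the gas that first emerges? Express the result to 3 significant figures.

Effusion rate of each component ∝ n_i/√M_i (partial pressure × 1/√M).
Mole fraction of H₂S in the effusate = (n_H₂S/√M_H₂S) / (n_H₂S/√M_H₂S + n_UF₆/√M_UF₆)
= (4.91/√34.08) / (4.91/√34.08 + 4.03/√352.02) = 0.8411/(0.8411 + 0.2148) = 0.797.

0.797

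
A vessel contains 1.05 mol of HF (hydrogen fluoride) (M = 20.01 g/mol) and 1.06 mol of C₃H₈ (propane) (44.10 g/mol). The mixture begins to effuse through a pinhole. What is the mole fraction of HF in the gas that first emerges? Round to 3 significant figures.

0.595

Rate_i ∝ x_i/√M_i (Graham's law weighted by mole fraction), so the effusate composition follows n_i/√M_i.
Mole fraction of HF in the effusate = (n_HF/√M_HF) / (n_HF/√M_HF + n_C₃H₈/√M_C₃H₈)
= (1.05/√20.01) / (1.05/√20.01 + 1.06/√44.10) = 0.2347/(0.2347 + 0.1596) = 0.595.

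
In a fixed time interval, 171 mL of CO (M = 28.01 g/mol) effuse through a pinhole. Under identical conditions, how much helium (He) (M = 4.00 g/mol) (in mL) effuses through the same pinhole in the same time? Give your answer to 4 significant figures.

452.5 mL

By Graham's law, rate_He/rate_CO = √(M_CO/M_He) = √(28.01/4.00) = √7.003 = 2.646.
So the volume for He is 171 × 2.646 = 452.5 mL.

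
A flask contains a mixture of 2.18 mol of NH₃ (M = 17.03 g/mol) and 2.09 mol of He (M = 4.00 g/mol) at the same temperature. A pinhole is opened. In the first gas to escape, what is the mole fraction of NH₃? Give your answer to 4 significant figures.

The effusion rate of species i is ∝ p_i/√M_i ∝ n_i/√M_i.
So x_NH₃ in the escaping gas = (n_NH₃/√M_NH₃) / Σ(n_i/√M_i)
= (2.18/√17.03) / (2.18/√17.03 + 2.09/√4.00) = 0.5283/(0.5283 + 1.045) = 0.3358.

0.3358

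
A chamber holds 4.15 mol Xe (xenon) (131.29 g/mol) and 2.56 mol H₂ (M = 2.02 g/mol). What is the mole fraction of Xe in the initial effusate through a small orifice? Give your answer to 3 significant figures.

Effusion rate of each component ∝ n_i/√M_i (partial pressure × 1/√M).
x_Xe(eff) = (n_Xe/√M_Xe) / (n_Xe/√M_Xe + n_H₂/√M_H₂)
= (4.15/√131.29) / (4.15/√131.29 + 2.56/√2.02) = 0.3622/(0.3622 + 1.801) = 0.167.

0.167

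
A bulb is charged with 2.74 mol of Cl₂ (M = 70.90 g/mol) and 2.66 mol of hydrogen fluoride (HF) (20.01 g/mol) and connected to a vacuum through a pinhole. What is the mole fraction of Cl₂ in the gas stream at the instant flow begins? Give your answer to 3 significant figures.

0.354

Each component's effusion rate ∝ (its partial pressure)·(1/√M) ∝ n_i/√M_i.
x_Cl₂(eff) = (n_Cl₂/√M_Cl₂) / (n_Cl₂/√M_Cl₂ + n_HF/√M_HF)
= (2.74/√70.90) / (2.74/√70.90 + 2.66/√20.01) = 0.3254/(0.3254 + 0.5946) = 0.354.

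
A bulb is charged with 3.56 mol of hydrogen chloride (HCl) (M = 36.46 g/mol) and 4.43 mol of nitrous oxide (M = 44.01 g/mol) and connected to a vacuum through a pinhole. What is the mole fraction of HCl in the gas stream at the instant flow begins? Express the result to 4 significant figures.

Effusion rate of each component ∝ n_i/√M_i (partial pressure × 1/√M).
Mole fraction of HCl in the effusate = (n_HCl/√M_HCl) / (n_HCl/√M_HCl + n_N₂O/√M_N₂O)
= (3.56/√36.46) / (3.56/√36.46 + 4.43/√44.01) = 0.5896/(0.5896 + 0.6678) = 0.4689.

0.4689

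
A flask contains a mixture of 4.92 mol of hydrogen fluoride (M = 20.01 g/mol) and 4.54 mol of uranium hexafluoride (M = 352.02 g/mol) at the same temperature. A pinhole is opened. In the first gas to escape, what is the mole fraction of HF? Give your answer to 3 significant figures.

0.820

Rate_i ∝ x_i/√M_i (Graham's law weighted by mole fraction), so the effusate composition follows n_i/√M_i.
So x_HF in the escaping gas = (n_HF/√M_HF) / Σ(n_i/√M_i)
= (4.92/√20.01) / (4.92/√20.01 + 4.54/√352.02) = 1.100/(1.100 + 0.2420) = 0.820.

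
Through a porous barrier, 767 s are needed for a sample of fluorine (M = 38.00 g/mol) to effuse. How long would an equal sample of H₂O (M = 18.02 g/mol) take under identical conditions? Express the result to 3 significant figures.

528 s

Since effusion rate ∝ 1/√M, t_H₂O/t_F₂ = √(M_H₂O/M_F₂) = √(18.02/38.00) = √0.4742 = 0.6886.
So the time for H₂O is 767 × 0.6886 = 528 s.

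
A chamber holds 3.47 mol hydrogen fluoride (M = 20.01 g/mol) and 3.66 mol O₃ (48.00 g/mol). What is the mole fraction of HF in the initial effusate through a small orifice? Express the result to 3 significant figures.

The effusion rate of species i is ∝ p_i/√M_i ∝ n_i/√M_i.
x_HF(eff) = (n_HF/√M_HF) / (n_HF/√M_HF + n_O₃/√M_O₃)
= (3.47/√20.01) / (3.47/√20.01 + 3.66/√48.00) = 0.7757/(0.7757 + 0.5283) = 0.595.

0.595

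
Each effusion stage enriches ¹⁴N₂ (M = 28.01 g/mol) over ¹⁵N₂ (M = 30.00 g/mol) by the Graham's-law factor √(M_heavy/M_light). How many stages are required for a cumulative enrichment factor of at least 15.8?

Single-stage factor α = √(30.00/28.01), so ln α = ½ ln(1.07105) = 0.03432.
Need α^N ≥ 15.8 ⇒ N ≥ ln(15.8) / ln α = 2.760 / 0.03432 = 80.42.
So at least 81 stages are needed.

81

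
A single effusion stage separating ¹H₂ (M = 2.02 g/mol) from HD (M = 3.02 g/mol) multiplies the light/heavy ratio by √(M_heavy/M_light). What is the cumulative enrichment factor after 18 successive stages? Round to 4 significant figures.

Overall factor = α^18 with α = √(3.02/2.02), i.e. (3.02/2.02)^(18/2).
= 1.49505^9 = 37.32.

37.32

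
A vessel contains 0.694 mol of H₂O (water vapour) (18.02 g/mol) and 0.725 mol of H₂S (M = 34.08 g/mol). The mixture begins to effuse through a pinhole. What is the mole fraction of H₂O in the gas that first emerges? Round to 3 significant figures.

0.568

Effusion rate of each component ∝ n_i/√M_i (partial pressure × 1/√M).
x_H₂O(eff) = (n_H₂O/√M_H₂O) / (n_H₂O/√M_H₂O + n_H₂S/√M_H₂S)
= (0.694/√18.02) / (0.694/√18.02 + 0.725/√34.08) = 0.1635/(0.1635 + 0.1242) = 0.568.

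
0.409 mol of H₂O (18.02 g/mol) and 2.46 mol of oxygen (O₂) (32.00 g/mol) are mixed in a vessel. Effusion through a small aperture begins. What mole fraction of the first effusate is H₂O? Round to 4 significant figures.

Effusion rate of each component ∝ n_i/√M_i (partial pressure × 1/√M).
So x_H₂O in the escaping gas = (n_H₂O/√M_H₂O) / Σ(n_i/√M_i)
= (0.409/√18.02) / (0.409/√18.02 + 2.46/√32.00) = 0.09635/(0.09635 + 0.4349) = 0.1814.

0.1814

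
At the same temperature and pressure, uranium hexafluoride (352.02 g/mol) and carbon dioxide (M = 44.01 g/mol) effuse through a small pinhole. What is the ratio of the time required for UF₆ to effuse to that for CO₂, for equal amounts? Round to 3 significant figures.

2.83

Using Graham's law: t_UF₆/t_CO₂ = √(M_UF₆/M_CO₂) = √(352.02/44.01) = √7.999 = 2.83.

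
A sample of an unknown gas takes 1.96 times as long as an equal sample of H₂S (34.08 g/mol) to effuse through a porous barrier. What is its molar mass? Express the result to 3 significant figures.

Graham's law gives t_X/t_H₂S = √(M_X/M_H₂S).
1.96 = √(M_X/34.08)
M_X = 34.08 × 1.96² = 34.08 × 3.842 = 131 g/mol

131 g/mol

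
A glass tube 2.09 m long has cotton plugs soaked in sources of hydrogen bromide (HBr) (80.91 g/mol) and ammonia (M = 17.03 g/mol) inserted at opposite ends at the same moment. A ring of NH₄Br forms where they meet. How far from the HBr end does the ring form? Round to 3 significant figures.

Graham's law gives d_HBr/d_NH₃ = rate_HBr/rate_NH₃ = √(M_NH₃/M_HBr) = √(17.03/80.91) = 0.4588.
With d_HBr + d_NH₃ = 2.09 m, d_NH₃ = 2.09/(1 + 0.4588) = 1.433 m.
d_HBr = 2.09 − 1.433 = 0.657 m.

0.657 m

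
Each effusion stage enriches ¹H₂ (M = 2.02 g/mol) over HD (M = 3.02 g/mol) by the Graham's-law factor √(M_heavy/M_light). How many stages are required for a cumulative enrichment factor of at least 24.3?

With α = √(3.02/2.02) per stage, ln α = ½ ln(1.49505) = 0.2011.
Need α^N ≥ 24.3 ⇒ N ≥ ln(24.3) / ln α = 3.190 / 0.2011 = 15.87.
Minimum whole number of stages: N = 16.

16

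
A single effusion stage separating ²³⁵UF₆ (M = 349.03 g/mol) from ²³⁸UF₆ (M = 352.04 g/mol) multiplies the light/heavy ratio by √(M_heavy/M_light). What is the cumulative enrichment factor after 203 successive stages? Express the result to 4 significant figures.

2.391

Overall factor = α^203 with α = √(352.04/349.03), i.e. (352.04/349.03)^(203/2).
= 1.00862^(203/2) = 2.391.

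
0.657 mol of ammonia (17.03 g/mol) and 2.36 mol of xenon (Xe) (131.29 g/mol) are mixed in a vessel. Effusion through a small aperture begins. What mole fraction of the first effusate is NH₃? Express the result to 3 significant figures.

0.436

Rate_i ∝ x_i/√M_i (Graham's law weighted by mole fraction), so the effusate composition follows n_i/√M_i.
x_NH₃(eff) = (n_NH₃/√M_NH₃) / (n_NH₃/√M_NH₃ + n_Xe/√M_Xe)
= (0.657/√17.03) / (0.657/√17.03 + 2.36/√131.29) = 0.1592/(0.1592 + 0.2060) = 0.436.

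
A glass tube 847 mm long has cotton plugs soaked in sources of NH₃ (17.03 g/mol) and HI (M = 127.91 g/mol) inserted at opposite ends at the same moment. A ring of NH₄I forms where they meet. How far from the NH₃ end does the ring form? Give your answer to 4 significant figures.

620.6 mm

The fronts meet when d_NH₃ + d_HI = L with d_NH₃/d_HI = √(M_HI/M_NH₃) (Graham's law). Here √(M_HI/M_NH₃) = √(127.91/17.03) = 2.741.
With d_NH₃ + d_HI = 847 mm, d_HI = 847/(1 + 2.741) = 226.4 mm.
d_NH₃ = 847 − 226.4 = 620.6 mm.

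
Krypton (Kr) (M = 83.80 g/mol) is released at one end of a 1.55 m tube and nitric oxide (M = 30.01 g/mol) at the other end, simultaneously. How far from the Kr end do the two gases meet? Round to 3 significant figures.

0.580 m

In equal time, each gas travels a distance ∝ its rate ∝ 1/√M, so d_Kr/d_NO = √(M_NO/M_Kr) = √(30.01/83.80) = 0.5984.
With d_Kr + d_NO = 1.55 m, d_NO = 1.55/(1 + 0.5984) = 0.9697 m.
d_Kr = 1.55 − 0.9697 = 0.580 m.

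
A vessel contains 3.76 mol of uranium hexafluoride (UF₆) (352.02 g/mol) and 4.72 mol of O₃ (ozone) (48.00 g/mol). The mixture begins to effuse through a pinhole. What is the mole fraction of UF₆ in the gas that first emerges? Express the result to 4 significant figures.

0.2273

Each component's effusion rate ∝ (its partial pressure)·(1/√M) ∝ n_i/√M_i.
Mole fraction of UF₆ in the effusate = (n_UF₆/√M_UF₆) / (n_UF₆/√M_UF₆ + n_O₃/√M_O₃)
= (3.76/√352.02) / (3.76/√352.02 + 4.72/√48.00) = 0.2004/(0.2004 + 0.6813) = 0.2273.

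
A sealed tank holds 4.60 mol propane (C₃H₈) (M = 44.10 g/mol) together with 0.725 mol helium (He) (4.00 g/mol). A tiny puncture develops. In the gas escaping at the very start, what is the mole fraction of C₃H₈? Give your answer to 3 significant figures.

Rate_i ∝ x_i/√M_i (Graham's law weighted by mole fraction), so the effusate composition follows n_i/√M_i.
So x_C₃H₈ in the escaping gas = (n_C₃H₈/√M_C₃H₈) / Σ(n_i/√M_i)
= (4.60/√44.10) / (4.60/√44.10 + 0.725/√4.00) = 0.6927/(0.6927 + 0.3625) = 0.656.

0.656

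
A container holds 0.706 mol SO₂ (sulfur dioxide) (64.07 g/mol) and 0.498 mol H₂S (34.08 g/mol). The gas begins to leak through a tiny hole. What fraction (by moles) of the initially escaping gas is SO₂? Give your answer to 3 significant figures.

0.508

Each component's effusion rate ∝ (its partial pressure)·(1/√M) ∝ n_i/√M_i.
Mole fraction of SO₂ in the effusate = (n_SO₂/√M_SO₂) / (n_SO₂/√M_SO₂ + n_H₂S/√M_H₂S)
= (0.706/√64.07) / (0.706/√64.07 + 0.498/√34.08) = 0.08820/(0.08820 + 0.08531) = 0.508.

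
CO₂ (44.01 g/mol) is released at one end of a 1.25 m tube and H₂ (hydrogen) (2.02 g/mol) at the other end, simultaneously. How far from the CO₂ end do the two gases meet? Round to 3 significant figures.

Graham's law gives d_CO₂/d_H₂ = rate_CO₂/rate_H₂ = √(M_H₂/M_CO₂) = √(2.02/44.01) = 0.2142.
With d_CO₂ + d_H₂ = 1.25 m, d_H₂ = 1.25/(1 + 0.2142) = 1.029 m.
d_CO₂ = 1.25 − 1.029 = 0.221 m.

0.221 m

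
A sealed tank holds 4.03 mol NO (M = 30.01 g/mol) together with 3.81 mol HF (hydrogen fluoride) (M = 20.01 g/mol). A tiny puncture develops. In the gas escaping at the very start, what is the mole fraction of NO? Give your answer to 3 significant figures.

0.463

The effusion rate of species i is ∝ p_i/√M_i ∝ n_i/√M_i.
x_NO(eff) = (n_NO/√M_NO) / (n_NO/√M_NO + n_HF/√M_HF)
= (4.03/√30.01) / (4.03/√30.01 + 3.81/√20.01) = 0.7357/(0.7357 + 0.8517) = 0.463.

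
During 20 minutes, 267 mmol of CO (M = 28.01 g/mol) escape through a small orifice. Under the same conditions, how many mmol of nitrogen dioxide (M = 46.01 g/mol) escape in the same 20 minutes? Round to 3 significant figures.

208 mmol

By Graham's law, rate_NO₂/rate_CO = √(M_CO/M_NO₂) = √(28.01/46.01) = √0.6088 = 0.7802.
So the amount for NO₂ is 267 × 0.7802 = 208 mmol.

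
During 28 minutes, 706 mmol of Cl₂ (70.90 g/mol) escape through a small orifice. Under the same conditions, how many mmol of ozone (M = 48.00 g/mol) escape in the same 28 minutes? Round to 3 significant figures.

Using Graham's law: rate_O₃/rate_Cl₂ = √(M_Cl₂/M_O₃) = √(70.90/48.00) = √1.477 = 1.215.
So the amount for O₃ is 706 × 1.215 = 858 mmol.

858 mmol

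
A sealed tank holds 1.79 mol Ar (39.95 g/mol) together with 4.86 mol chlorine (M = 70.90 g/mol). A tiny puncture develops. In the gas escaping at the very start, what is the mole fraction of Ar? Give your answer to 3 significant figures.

0.329

Rate_i ∝ x_i/√M_i (Graham's law weighted by mole fraction), so the effusate composition follows n_i/√M_i.
x_Ar(eff) = (n_Ar/√M_Ar) / (n_Ar/√M_Ar + n_Cl₂/√M_Cl₂)
= (1.79/√39.95) / (1.79/√39.95 + 4.86/√70.90) = 0.2832/(0.2832 + 0.5772) = 0.329.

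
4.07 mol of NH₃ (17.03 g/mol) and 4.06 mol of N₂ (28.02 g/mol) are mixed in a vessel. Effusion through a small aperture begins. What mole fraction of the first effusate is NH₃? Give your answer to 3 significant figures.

0.563

The effusion rate of species i is ∝ p_i/√M_i ∝ n_i/√M_i.
x_NH₃(eff) = (n_NH₃/√M_NH₃) / (n_NH₃/√M_NH₃ + n_N₂/√M_N₂)
= (4.07/√17.03) / (4.07/√17.03 + 4.06/√28.02) = 0.9863/(0.9863 + 0.7670) = 0.563.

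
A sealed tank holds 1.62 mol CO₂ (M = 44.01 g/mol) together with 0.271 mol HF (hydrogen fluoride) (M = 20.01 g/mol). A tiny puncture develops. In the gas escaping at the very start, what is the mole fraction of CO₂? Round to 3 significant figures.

Rate_i ∝ x_i/√M_i (Graham's law weighted by mole fraction), so the effusate composition follows n_i/√M_i.
x_CO₂(eff) = (n_CO₂/√M_CO₂) / (n_CO₂/√M_CO₂ + n_HF/√M_HF)
= (1.62/√44.01) / (1.62/√44.01 + 0.271/√20.01) = 0.2442/(0.2442 + 0.06058) = 0.801.

0.801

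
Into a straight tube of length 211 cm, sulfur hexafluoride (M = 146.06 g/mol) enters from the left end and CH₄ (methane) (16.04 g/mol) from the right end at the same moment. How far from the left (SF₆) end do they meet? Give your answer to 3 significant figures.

The fronts meet when d_SF₆ + d_CH₄ = L with d_SF₆/d_CH₄ = √(M_CH₄/M_SF₆) (Graham's law). Here √(M_CH₄/M_SF₆) = √(16.04/146.06) = 0.3314.
With d_SF₆ + d_CH₄ = 211 cm, d_CH₄ = 211/(1 + 0.3314) = 158.5 cm.
d_SF₆ = 211 − 158.5 = 52.5 cm.

52.5 cm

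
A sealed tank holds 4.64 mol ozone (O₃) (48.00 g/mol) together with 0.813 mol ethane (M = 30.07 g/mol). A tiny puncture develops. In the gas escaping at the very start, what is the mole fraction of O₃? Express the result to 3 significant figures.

0.819

The effusion rate of species i is ∝ p_i/√M_i ∝ n_i/√M_i.
Mole fraction of O₃ in the effusate = (n_O₃/√M_O₃) / (n_O₃/√M_O₃ + n_C₂H₆/√M_C₂H₆)
= (4.64/√48.00) / (4.64/√48.00 + 0.813/√30.07) = 0.6697/(0.6697 + 0.1483) = 0.819.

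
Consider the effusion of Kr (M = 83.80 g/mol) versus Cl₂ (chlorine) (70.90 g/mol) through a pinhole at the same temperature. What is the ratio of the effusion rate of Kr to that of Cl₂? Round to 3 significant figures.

0.920

Graham's law gives rate_Kr/rate_Cl₂ = √(M_Cl₂/M_Kr) = √(70.90/83.80) = √0.8461 = 0.920.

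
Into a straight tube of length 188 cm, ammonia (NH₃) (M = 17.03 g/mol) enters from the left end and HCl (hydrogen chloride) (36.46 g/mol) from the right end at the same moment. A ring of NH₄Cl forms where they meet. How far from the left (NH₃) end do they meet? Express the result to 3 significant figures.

The fronts meet when d_NH₃ + d_HCl = L with d_NH₃/d_HCl = √(M_HCl/M_NH₃) (Graham's law). Here √(M_HCl/M_NH₃) = √(36.46/17.03) = 1.463.
With d_NH₃ + d_HCl = 188 cm, d_HCl = 188/(1 + 1.463) = 76.32 cm.
d_NH₃ = 188 − 76.32 = 112 cm.

112 cm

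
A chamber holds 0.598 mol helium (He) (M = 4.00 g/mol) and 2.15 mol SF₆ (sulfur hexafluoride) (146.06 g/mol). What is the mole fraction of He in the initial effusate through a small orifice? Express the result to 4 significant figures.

Each component's effusion rate ∝ (its partial pressure)·(1/√M) ∝ n_i/√M_i.
Mole fraction of He in the effusate = (n_He/√M_He) / (n_He/√M_He + n_SF₆/√M_SF₆)
= (0.598/√4.00) / (0.598/√4.00 + 2.15/√146.06) = 0.2990/(0.2990 + 0.1779) = 0.6270.

0.6270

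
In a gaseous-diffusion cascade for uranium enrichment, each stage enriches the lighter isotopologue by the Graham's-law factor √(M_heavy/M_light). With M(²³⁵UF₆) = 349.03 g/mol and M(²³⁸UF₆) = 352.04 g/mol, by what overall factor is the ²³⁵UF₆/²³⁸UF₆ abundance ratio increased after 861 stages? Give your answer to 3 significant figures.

40.3

The single-stage factor is √(M_heavy/M_light), so 861 stages give [√(352.04/349.03)]^861 = (352.04/349.03)^(861/2).
= 1.00862^(861/2) = 40.3.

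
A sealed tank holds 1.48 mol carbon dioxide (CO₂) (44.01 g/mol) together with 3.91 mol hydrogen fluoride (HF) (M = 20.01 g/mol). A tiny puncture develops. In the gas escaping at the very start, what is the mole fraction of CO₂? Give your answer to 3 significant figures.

0.203

Rate_i ∝ x_i/√M_i (Graham's law weighted by mole fraction), so the effusate composition follows n_i/√M_i.
So x_CO₂ in the escaping gas = (n_CO₂/√M_CO₂) / Σ(n_i/√M_i)
= (1.48/√44.01) / (1.48/√44.01 + 3.91/√20.01) = 0.2231/(0.2231 + 0.8741) = 0.203.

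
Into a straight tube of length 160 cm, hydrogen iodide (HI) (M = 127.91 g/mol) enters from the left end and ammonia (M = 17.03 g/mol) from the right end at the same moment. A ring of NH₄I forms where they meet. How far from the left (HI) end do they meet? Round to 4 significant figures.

The fronts meet when d_HI + d_NH₃ = L with d_HI/d_NH₃ = √(M_NH₃/M_HI) (Graham's law). Here √(M_NH₃/M_HI) = √(17.03/127.91) = 0.3649.
With d_HI + d_NH₃ = 160 cm, d_NH₃ = 160/(1 + 0.3649) = 117.2 cm.
d_HI = 160 − 117.2 = 42.77 cm.

42.77 cm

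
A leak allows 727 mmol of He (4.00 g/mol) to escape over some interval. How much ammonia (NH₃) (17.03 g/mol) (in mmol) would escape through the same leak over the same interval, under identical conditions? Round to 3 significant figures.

352 mmol

By Graham's law, rate_NH₃/rate_He = √(M_He/M_NH₃) = √(4.00/17.03) = √0.2349 = 0.4846.
So the amount for NH₃ is 727 × 0.4846 = 352 mmol.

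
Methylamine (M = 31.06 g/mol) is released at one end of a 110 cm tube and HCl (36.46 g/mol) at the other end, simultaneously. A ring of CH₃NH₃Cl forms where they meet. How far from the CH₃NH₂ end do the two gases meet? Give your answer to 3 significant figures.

Graham's law gives d_CH₃NH₂/d_HCl = rate_CH₃NH₂/rate_HCl = √(M_HCl/M_CH₃NH₂) = √(36.46/31.06) = 1.083.
With d_CH₃NH₂ + d_HCl = 110 cm, d_HCl = 110/(1 + 1.083) = 52.80 cm.
d_CH₃NH₂ = 110 − 52.80 = 57.2 cm.

57.2 cm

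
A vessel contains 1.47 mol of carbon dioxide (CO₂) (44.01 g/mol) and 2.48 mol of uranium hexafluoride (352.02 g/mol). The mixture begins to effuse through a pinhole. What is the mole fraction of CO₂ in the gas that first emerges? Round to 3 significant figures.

0.626

The effusion rate of species i is ∝ p_i/√M_i ∝ n_i/√M_i.
Mole fraction of CO₂ in the effusate = (n_CO₂/√M_CO₂) / (n_CO₂/√M_CO₂ + n_UF₆/√M_UF₆)
= (1.47/√44.01) / (1.47/√44.01 + 2.48/√352.02) = 0.2216/(0.2216 + 0.1322) = 0.626.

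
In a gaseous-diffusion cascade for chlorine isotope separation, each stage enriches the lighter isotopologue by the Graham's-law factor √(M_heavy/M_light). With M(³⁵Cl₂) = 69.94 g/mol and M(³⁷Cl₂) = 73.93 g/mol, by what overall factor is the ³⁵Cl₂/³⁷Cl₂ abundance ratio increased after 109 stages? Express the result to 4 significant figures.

The single-stage factor is √(M_heavy/M_light), so 109 stages give [√(73.93/69.94)]^109 = (73.93/69.94)^(109/2).
= 1.05705^(109/2) = 20.57.

20.57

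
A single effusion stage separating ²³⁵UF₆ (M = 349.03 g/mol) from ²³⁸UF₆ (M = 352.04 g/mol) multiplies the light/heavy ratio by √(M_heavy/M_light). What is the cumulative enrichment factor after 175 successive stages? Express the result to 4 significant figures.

2.120

The single-stage factor is √(M_heavy/M_light), so 175 stages give [√(352.04/349.03)]^175 = (352.04/349.03)^(175/2).
= 1.00862^(175/2) = 2.120.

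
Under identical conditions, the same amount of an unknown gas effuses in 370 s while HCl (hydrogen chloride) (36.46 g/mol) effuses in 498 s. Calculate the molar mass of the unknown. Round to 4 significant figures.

By Graham's law, t_X/t_HCl = √(M_X/M_HCl).
370/498 = 0.7430 = √(M_X/36.46)
M_X = 36.46 × 0.7430² = 36.46 × 0.5520 = 20.13 g/mol

20.13 g/mol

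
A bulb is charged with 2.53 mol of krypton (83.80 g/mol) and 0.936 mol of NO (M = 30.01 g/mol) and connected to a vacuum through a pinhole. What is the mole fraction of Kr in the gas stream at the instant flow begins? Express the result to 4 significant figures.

0.6180

The effusion rate of species i is ∝ p_i/√M_i ∝ n_i/√M_i.
Mole fraction of Kr in the effusate = (n_Kr/√M_Kr) / (n_Kr/√M_Kr + n_NO/√M_NO)
= (2.53/√83.80) / (2.53/√83.80 + 0.936/√30.01) = 0.2764/(0.2764 + 0.1709) = 0.6180.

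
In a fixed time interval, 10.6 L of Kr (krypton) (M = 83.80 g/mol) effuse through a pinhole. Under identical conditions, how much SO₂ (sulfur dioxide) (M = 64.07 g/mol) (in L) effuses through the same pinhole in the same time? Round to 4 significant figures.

Using Graham's law: rate_SO₂/rate_Kr = √(M_Kr/M_SO₂) = √(83.80/64.07) = √1.308 = 1.144.
So the volume for SO₂ is 10.6 × 1.144 = 12.12 L.

12.12 L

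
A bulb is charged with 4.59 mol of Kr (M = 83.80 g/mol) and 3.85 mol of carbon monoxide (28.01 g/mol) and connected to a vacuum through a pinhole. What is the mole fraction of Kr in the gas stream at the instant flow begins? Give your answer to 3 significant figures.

0.408

Each component's effusion rate ∝ (its partial pressure)·(1/√M) ∝ n_i/√M_i.
So x_Kr in the escaping gas = (n_Kr/√M_Kr) / Σ(n_i/√M_i)
= (4.59/√83.80) / (4.59/√83.80 + 3.85/√28.01) = 0.5014/(0.5014 + 0.7275) = 0.408.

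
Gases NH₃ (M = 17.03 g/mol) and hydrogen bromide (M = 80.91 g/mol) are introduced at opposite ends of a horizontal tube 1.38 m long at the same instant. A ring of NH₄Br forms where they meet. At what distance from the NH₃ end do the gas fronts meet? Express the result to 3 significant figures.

The fronts meet when d_NH₃ + d_HBr = L with d_NH₃/d_HBr = √(M_HBr/M_NH₃) (Graham's law). Here √(M_HBr/M_NH₃) = √(80.91/17.03) = 2.180.
With d_NH₃ + d_HBr = 1.38 m, d_HBr = 1.38/(1 + 2.180) = 0.4340 m.
d_NH₃ = 1.38 − 0.4340 = 0.946 m.

0.946 m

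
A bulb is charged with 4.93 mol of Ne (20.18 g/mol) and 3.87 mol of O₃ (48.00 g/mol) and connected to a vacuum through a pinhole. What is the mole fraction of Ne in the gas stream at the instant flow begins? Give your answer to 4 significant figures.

0.6627

Effusion rate of each component ∝ n_i/√M_i (partial pressure × 1/√M).
So x_Ne in the escaping gas = (n_Ne/√M_Ne) / Σ(n_i/√M_i)
= (4.93/√20.18) / (4.93/√20.18 + 3.87/√48.00) = 1.097/(1.097 + 0.5586) = 0.6627.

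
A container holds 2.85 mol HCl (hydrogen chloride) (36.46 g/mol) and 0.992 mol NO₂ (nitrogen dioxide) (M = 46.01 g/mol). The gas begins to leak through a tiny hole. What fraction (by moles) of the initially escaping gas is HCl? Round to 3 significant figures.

0.763

Effusion rate of each component ∝ n_i/√M_i (partial pressure × 1/√M).
So x_HCl in the escaping gas = (n_HCl/√M_HCl) / Σ(n_i/√M_i)
= (2.85/√36.46) / (2.85/√36.46 + 0.992/√46.01) = 0.4720/(0.4720 + 0.1462) = 0.763.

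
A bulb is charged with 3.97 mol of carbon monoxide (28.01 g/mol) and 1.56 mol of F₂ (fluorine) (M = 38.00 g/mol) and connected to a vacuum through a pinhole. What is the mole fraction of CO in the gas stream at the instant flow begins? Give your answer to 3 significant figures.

0.748

Rate_i ∝ x_i/√M_i (Graham's law weighted by mole fraction), so the effusate composition follows n_i/√M_i.
x_CO(eff) = (n_CO/√M_CO) / (n_CO/√M_CO + n_F₂/√M_F₂)
= (3.97/√28.01) / (3.97/√28.01 + 1.56/√38.00) = 0.7501/(0.7501 + 0.2531) = 0.748.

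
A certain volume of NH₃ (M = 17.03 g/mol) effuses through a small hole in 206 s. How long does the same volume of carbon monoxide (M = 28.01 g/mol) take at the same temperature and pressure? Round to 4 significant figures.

264.2 s

By Graham's law, t_CO/t_NH₃ = √(M_CO/M_NH₃) = √(28.01/17.03) = √1.645 = 1.282.
So the time for CO is 206 × 1.282 = 264.2 s.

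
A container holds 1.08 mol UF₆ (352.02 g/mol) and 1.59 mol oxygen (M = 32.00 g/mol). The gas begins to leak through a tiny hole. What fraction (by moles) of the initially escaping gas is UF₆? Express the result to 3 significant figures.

0.170

Effusion rate of each component ∝ n_i/√M_i (partial pressure × 1/√M).
x_UF₆(eff) = (n_UF₆/√M_UF₆) / (n_UF₆/√M_UF₆ + n_O₂/√M_O₂)
= (1.08/√352.02) / (1.08/√352.02 + 1.59/√32.00) = 0.05756/(0.05756 + 0.2811) = 0.170.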